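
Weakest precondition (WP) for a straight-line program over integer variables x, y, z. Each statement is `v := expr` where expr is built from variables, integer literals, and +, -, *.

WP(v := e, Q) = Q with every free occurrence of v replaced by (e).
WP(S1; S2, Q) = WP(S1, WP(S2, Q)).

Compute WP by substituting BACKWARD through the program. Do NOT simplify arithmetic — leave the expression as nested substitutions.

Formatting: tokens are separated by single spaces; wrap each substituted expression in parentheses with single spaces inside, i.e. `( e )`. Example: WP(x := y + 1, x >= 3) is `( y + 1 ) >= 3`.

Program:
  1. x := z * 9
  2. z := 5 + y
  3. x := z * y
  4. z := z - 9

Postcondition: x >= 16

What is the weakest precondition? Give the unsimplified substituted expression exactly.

post: x >= 16
stmt 4: z := z - 9  -- replace 0 occurrence(s) of z with (z - 9)
  => x >= 16
stmt 3: x := z * y  -- replace 1 occurrence(s) of x with (z * y)
  => ( z * y ) >= 16
stmt 2: z := 5 + y  -- replace 1 occurrence(s) of z with (5 + y)
  => ( ( 5 + y ) * y ) >= 16
stmt 1: x := z * 9  -- replace 0 occurrence(s) of x with (z * 9)
  => ( ( 5 + y ) * y ) >= 16

Answer: ( ( 5 + y ) * y ) >= 16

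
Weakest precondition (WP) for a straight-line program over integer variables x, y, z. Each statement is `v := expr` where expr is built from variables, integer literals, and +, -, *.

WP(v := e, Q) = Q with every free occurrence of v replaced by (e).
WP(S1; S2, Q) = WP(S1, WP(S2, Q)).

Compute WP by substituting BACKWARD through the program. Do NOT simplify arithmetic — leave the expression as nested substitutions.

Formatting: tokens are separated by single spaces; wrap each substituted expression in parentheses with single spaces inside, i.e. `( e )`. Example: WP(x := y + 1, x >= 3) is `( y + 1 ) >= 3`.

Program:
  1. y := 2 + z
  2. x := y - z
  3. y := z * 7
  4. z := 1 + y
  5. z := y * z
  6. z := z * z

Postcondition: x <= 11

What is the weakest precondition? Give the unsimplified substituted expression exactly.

post: x <= 11
stmt 6: z := z * z  -- replace 0 occurrence(s) of z with (z * z)
  => x <= 11
stmt 5: z := y * z  -- replace 0 occurrence(s) of z with (y * z)
  => x <= 11
stmt 4: z := 1 + y  -- replace 0 occurrence(s) of z with (1 + y)
  => x <= 11
stmt 3: y := z * 7  -- replace 0 occurrence(s) of y with (z * 7)
  => x <= 11
stmt 2: x := y - z  -- replace 1 occurrence(s) of x with (y - z)
  => ( y - z ) <= 11
stmt 1: y := 2 + z  -- replace 1 occurrence(s) of y with (2 + z)
  => ( ( 2 + z ) - z ) <= 11

Answer: ( ( 2 + z ) - z ) <= 11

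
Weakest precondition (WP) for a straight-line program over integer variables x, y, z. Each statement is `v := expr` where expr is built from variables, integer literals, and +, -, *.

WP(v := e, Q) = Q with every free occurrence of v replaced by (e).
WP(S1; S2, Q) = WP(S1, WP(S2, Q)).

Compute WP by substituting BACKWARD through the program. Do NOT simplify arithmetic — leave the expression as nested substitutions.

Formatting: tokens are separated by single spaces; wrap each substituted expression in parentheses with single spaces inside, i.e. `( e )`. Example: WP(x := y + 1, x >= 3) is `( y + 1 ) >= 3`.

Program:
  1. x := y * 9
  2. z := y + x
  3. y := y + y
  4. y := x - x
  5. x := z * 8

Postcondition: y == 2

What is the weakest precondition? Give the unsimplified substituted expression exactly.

Answer: ( ( y * 9 ) - ( y * 9 ) ) == 2

Derivation:
post: y == 2
stmt 5: x := z * 8  -- replace 0 occurrence(s) of x with (z * 8)
  => y == 2
stmt 4: y := x - x  -- replace 1 occurrence(s) of y with (x - x)
  => ( x - x ) == 2
stmt 3: y := y + y  -- replace 0 occurrence(s) of y with (y + y)
  => ( x - x ) == 2
stmt 2: z := y + x  -- replace 0 occurrence(s) of z with (y + x)
  => ( x - x ) == 2
stmt 1: x := y * 9  -- replace 2 occurrence(s) of x with (y * 9)
  => ( ( y * 9 ) - ( y * 9 ) ) == 2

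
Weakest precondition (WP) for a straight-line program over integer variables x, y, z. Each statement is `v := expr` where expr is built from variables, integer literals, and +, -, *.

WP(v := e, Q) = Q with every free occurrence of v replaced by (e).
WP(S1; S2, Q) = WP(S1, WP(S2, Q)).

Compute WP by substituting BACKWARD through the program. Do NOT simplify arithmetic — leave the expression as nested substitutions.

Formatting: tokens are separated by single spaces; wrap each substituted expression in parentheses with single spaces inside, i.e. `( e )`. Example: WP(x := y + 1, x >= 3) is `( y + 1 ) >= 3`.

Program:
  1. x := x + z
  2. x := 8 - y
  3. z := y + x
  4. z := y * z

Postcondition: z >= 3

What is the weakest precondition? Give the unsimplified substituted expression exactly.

post: z >= 3
stmt 4: z := y * z  -- replace 1 occurrence(s) of z with (y * z)
  => ( y * z ) >= 3
stmt 3: z := y + x  -- replace 1 occurrence(s) of z with (y + x)
  => ( y * ( y + x ) ) >= 3
stmt 2: x := 8 - y  -- replace 1 occurrence(s) of x with (8 - y)
  => ( y * ( y + ( 8 - y ) ) ) >= 3
stmt 1: x := x + z  -- replace 0 occurrence(s) of x with (x + z)
  => ( y * ( y + ( 8 - y ) ) ) >= 3

Answer: ( y * ( y + ( 8 - y ) ) ) >= 3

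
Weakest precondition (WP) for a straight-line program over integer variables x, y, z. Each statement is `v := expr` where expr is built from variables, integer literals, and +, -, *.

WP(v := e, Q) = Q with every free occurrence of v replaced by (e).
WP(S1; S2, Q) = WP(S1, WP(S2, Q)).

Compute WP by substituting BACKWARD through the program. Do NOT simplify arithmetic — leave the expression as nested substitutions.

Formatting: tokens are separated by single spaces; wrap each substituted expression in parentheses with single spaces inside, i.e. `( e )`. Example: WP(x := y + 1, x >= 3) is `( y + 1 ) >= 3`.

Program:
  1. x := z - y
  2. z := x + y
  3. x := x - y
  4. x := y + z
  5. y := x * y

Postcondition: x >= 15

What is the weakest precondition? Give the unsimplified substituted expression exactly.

post: x >= 15
stmt 5: y := x * y  -- replace 0 occurrence(s) of y with (x * y)
  => x >= 15
stmt 4: x := y + z  -- replace 1 occurrence(s) of x with (y + z)
  => ( y + z ) >= 15
stmt 3: x := x - y  -- replace 0 occurrence(s) of x with (x - y)
  => ( y + z ) >= 15
stmt 2: z := x + y  -- replace 1 occurrence(s) of z with (x + y)
  => ( y + ( x + y ) ) >= 15
stmt 1: x := z - y  -- replace 1 occurrence(s) of x with (z - y)
  => ( y + ( ( z - y ) + y ) ) >= 15

Answer: ( y + ( ( z - y ) + y ) ) >= 15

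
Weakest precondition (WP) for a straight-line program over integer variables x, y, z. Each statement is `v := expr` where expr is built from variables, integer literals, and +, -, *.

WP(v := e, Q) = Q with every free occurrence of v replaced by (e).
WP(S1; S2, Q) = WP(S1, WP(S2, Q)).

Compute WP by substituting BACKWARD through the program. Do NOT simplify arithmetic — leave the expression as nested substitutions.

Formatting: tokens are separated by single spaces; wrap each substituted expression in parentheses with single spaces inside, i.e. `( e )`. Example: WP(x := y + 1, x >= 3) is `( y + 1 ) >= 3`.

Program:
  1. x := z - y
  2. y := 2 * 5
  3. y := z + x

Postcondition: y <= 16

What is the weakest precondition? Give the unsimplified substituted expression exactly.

Answer: ( z + ( z - y ) ) <= 16

Derivation:
post: y <= 16
stmt 3: y := z + x  -- replace 1 occurrence(s) of y with (z + x)
  => ( z + x ) <= 16
stmt 2: y := 2 * 5  -- replace 0 occurrence(s) of y with (2 * 5)
  => ( z + x ) <= 16
stmt 1: x := z - y  -- replace 1 occurrence(s) of x with (z - y)
  => ( z + ( z - y ) ) <= 16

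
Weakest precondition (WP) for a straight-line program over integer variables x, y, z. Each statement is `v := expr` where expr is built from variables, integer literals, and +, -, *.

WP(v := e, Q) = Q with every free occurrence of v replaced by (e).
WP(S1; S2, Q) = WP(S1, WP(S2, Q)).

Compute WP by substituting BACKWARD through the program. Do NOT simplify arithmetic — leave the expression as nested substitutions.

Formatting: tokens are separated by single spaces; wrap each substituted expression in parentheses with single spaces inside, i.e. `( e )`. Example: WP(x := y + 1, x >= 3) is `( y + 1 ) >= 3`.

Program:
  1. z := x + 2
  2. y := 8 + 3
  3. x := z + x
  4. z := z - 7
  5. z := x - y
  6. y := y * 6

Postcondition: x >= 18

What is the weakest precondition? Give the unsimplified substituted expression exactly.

Answer: ( ( x + 2 ) + x ) >= 18

Derivation:
post: x >= 18
stmt 6: y := y * 6  -- replace 0 occurrence(s) of y with (y * 6)
  => x >= 18
stmt 5: z := x - y  -- replace 0 occurrence(s) of z with (x - y)
  => x >= 18
stmt 4: z := z - 7  -- replace 0 occurrence(s) of z with (z - 7)
  => x >= 18
stmt 3: x := z + x  -- replace 1 occurrence(s) of x with (z + x)
  => ( z + x ) >= 18
stmt 2: y := 8 + 3  -- replace 0 occurrence(s) of y with (8 + 3)
  => ( z + x ) >= 18
stmt 1: z := x + 2  -- replace 1 occurrence(s) of z with (x + 2)
  => ( ( x + 2 ) + x ) >= 18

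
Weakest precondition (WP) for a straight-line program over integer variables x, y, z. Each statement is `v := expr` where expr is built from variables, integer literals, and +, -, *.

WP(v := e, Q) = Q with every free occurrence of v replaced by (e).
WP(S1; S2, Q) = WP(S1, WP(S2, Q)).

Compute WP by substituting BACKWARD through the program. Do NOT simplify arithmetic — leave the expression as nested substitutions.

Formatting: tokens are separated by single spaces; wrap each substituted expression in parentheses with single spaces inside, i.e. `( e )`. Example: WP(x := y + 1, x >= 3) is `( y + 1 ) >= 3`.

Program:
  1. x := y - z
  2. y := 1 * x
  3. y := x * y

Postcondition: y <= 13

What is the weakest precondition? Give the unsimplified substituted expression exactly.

Answer: ( ( y - z ) * ( 1 * ( y - z ) ) ) <= 13

Derivation:
post: y <= 13
stmt 3: y := x * y  -- replace 1 occurrence(s) of y with (x * y)
  => ( x * y ) <= 13
stmt 2: y := 1 * x  -- replace 1 occurrence(s) of y with (1 * x)
  => ( x * ( 1 * x ) ) <= 13
stmt 1: x := y - z  -- replace 2 occurrence(s) of x with (y - z)
  => ( ( y - z ) * ( 1 * ( y - z ) ) ) <= 13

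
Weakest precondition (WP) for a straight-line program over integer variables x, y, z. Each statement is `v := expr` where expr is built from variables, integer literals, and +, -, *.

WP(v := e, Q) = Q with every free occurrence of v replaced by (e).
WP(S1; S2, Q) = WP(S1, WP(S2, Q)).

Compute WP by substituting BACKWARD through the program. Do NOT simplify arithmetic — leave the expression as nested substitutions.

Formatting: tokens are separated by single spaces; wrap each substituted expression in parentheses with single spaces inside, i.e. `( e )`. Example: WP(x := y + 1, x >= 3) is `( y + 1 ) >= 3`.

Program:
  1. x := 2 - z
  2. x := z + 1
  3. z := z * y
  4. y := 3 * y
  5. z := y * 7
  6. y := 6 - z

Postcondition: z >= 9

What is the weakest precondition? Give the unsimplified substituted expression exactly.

Answer: ( ( 3 * y ) * 7 ) >= 9

Derivation:
post: z >= 9
stmt 6: y := 6 - z  -- replace 0 occurrence(s) of y with (6 - z)
  => z >= 9
stmt 5: z := y * 7  -- replace 1 occurrence(s) of z with (y * 7)
  => ( y * 7 ) >= 9
stmt 4: y := 3 * y  -- replace 1 occurrence(s) of y with (3 * y)
  => ( ( 3 * y ) * 7 ) >= 9
stmt 3: z := z * y  -- replace 0 occurrence(s) of z with (z * y)
  => ( ( 3 * y ) * 7 ) >= 9
stmt 2: x := z + 1  -- replace 0 occurrence(s) of x with (z + 1)
  => ( ( 3 * y ) * 7 ) >= 9
stmt 1: x := 2 - z  -- replace 0 occurrence(s) of x with (2 - z)
  => ( ( 3 * y ) * 7 ) >= 9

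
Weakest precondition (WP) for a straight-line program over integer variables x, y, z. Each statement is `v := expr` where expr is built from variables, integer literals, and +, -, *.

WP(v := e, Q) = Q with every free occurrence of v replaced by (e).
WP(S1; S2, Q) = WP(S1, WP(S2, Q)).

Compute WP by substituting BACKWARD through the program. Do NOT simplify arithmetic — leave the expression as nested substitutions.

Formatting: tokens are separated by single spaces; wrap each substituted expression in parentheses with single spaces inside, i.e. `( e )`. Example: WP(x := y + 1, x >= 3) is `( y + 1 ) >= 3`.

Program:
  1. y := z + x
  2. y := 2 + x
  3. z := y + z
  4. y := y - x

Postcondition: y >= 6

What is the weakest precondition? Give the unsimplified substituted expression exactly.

post: y >= 6
stmt 4: y := y - x  -- replace 1 occurrence(s) of y with (y - x)
  => ( y - x ) >= 6
stmt 3: z := y + z  -- replace 0 occurrence(s) of z with (y + z)
  => ( y - x ) >= 6
stmt 2: y := 2 + x  -- replace 1 occurrence(s) of y with (2 + x)
  => ( ( 2 + x ) - x ) >= 6
stmt 1: y := z + x  -- replace 0 occurrence(s) of y with (z + x)
  => ( ( 2 + x ) - x ) >= 6

Answer: ( ( 2 + x ) - x ) >= 6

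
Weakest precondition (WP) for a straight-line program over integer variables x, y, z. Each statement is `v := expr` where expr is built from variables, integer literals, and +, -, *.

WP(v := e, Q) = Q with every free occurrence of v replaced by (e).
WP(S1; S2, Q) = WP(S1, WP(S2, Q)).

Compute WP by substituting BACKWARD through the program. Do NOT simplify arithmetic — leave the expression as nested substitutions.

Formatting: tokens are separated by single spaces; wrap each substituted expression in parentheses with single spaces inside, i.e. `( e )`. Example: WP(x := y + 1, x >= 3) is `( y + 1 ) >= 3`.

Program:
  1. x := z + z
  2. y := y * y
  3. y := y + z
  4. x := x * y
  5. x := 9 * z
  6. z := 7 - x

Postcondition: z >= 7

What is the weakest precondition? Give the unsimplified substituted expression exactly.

Answer: ( 7 - ( 9 * z ) ) >= 7

Derivation:
post: z >= 7
stmt 6: z := 7 - x  -- replace 1 occurrence(s) of z with (7 - x)
  => ( 7 - x ) >= 7
stmt 5: x := 9 * z  -- replace 1 occurrence(s) of x with (9 * z)
  => ( 7 - ( 9 * z ) ) >= 7
stmt 4: x := x * y  -- replace 0 occurrence(s) of x with (x * y)
  => ( 7 - ( 9 * z ) ) >= 7
stmt 3: y := y + z  -- replace 0 occurrence(s) of y with (y + z)
  => ( 7 - ( 9 * z ) ) >= 7
stmt 2: y := y * y  -- replace 0 occurrence(s) of y with (y * y)
  => ( 7 - ( 9 * z ) ) >= 7
stmt 1: x := z + z  -- replace 0 occurrence(s) of x with (z + z)
  => ( 7 - ( 9 * z ) ) >= 7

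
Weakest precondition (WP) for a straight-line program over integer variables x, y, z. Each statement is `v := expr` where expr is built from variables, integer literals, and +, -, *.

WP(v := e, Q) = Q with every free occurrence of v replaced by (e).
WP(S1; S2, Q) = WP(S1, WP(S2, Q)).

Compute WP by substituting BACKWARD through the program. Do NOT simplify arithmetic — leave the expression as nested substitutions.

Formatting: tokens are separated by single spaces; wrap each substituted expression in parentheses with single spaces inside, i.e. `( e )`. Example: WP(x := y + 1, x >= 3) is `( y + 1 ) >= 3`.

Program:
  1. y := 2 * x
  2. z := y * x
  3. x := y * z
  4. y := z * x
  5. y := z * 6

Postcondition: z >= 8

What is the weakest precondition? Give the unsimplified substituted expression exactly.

post: z >= 8
stmt 5: y := z * 6  -- replace 0 occurrence(s) of y with (z * 6)
  => z >= 8
stmt 4: y := z * x  -- replace 0 occurrence(s) of y with (z * x)
  => z >= 8
stmt 3: x := y * z  -- replace 0 occurrence(s) of x with (y * z)
  => z >= 8
stmt 2: z := y * x  -- replace 1 occurrence(s) of z with (y * x)
  => ( y * x ) >= 8
stmt 1: y := 2 * x  -- replace 1 occurrence(s) of y with (2 * x)
  => ( ( 2 * x ) * x ) >= 8

Answer: ( ( 2 * x ) * x ) >= 8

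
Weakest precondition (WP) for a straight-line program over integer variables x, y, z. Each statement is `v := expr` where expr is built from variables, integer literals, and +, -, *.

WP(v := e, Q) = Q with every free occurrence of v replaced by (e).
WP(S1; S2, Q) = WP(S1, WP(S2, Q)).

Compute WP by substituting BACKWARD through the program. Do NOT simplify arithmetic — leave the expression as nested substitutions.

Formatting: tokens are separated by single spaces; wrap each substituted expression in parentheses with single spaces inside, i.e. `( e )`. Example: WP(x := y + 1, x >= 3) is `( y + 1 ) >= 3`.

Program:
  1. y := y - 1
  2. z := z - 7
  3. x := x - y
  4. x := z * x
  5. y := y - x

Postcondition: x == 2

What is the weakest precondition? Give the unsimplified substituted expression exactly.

post: x == 2
stmt 5: y := y - x  -- replace 0 occurrence(s) of y with (y - x)
  => x == 2
stmt 4: x := z * x  -- replace 1 occurrence(s) of x with (z * x)
  => ( z * x ) == 2
stmt 3: x := x - y  -- replace 1 occurrence(s) of x with (x - y)
  => ( z * ( x - y ) ) == 2
stmt 2: z := z - 7  -- replace 1 occurrence(s) of z with (z - 7)
  => ( ( z - 7 ) * ( x - y ) ) == 2
stmt 1: y := y - 1  -- replace 1 occurrence(s) of y with (y - 1)
  => ( ( z - 7 ) * ( x - ( y - 1 ) ) ) == 2

Answer: ( ( z - 7 ) * ( x - ( y - 1 ) ) ) == 2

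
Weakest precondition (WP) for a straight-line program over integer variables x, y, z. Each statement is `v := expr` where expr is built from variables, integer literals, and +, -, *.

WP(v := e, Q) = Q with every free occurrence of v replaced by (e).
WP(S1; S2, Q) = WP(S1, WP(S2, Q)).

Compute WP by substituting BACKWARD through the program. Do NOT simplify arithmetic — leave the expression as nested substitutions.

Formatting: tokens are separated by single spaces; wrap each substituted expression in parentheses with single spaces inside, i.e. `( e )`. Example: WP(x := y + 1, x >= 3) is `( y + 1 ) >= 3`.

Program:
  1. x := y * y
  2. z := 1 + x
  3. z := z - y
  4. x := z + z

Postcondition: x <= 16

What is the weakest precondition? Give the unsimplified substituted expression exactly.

post: x <= 16
stmt 4: x := z + z  -- replace 1 occurrence(s) of x with (z + z)
  => ( z + z ) <= 16
stmt 3: z := z - y  -- replace 2 occurrence(s) of z with (z - y)
  => ( ( z - y ) + ( z - y ) ) <= 16
stmt 2: z := 1 + x  -- replace 2 occurrence(s) of z with (1 + x)
  => ( ( ( 1 + x ) - y ) + ( ( 1 + x ) - y ) ) <= 16
stmt 1: x := y * y  -- replace 2 occurrence(s) of x with (y * y)
  => ( ( ( 1 + ( y * y ) ) - y ) + ( ( 1 + ( y * y ) ) - y ) ) <= 16

Answer: ( ( ( 1 + ( y * y ) ) - y ) + ( ( 1 + ( y * y ) ) - y ) ) <= 16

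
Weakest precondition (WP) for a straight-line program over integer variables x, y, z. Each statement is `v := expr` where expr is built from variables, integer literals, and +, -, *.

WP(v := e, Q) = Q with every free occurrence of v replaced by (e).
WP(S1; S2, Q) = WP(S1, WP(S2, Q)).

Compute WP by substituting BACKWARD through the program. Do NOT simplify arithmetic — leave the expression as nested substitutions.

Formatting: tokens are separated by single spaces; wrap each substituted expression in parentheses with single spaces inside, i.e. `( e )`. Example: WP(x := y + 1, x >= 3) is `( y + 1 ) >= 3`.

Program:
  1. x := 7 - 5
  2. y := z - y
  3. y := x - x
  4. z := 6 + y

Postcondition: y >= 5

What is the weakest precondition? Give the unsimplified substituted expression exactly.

post: y >= 5
stmt 4: z := 6 + y  -- replace 0 occurrence(s) of z with (6 + y)
  => y >= 5
stmt 3: y := x - x  -- replace 1 occurrence(s) of y with (x - x)
  => ( x - x ) >= 5
stmt 2: y := z - y  -- replace 0 occurrence(s) of y with (z - y)
  => ( x - x ) >= 5
stmt 1: x := 7 - 5  -- replace 2 occurrence(s) of x with (7 - 5)
  => ( ( 7 - 5 ) - ( 7 - 5 ) ) >= 5

Answer: ( ( 7 - 5 ) - ( 7 - 5 ) ) >= 5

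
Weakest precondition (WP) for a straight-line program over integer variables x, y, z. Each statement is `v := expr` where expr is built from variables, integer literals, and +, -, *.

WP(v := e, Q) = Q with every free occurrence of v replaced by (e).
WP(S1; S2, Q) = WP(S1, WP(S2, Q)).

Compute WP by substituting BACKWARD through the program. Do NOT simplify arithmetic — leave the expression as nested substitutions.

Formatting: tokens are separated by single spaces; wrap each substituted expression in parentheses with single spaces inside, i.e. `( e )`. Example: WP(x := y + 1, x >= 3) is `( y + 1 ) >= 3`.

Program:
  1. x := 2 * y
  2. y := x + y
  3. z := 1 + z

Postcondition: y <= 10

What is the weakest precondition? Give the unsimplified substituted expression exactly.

post: y <= 10
stmt 3: z := 1 + z  -- replace 0 occurrence(s) of z with (1 + z)
  => y <= 10
stmt 2: y := x + y  -- replace 1 occurrence(s) of y with (x + y)
  => ( x + y ) <= 10
stmt 1: x := 2 * y  -- replace 1 occurrence(s) of x with (2 * y)
  => ( ( 2 * y ) + y ) <= 10

Answer: ( ( 2 * y ) + y ) <= 10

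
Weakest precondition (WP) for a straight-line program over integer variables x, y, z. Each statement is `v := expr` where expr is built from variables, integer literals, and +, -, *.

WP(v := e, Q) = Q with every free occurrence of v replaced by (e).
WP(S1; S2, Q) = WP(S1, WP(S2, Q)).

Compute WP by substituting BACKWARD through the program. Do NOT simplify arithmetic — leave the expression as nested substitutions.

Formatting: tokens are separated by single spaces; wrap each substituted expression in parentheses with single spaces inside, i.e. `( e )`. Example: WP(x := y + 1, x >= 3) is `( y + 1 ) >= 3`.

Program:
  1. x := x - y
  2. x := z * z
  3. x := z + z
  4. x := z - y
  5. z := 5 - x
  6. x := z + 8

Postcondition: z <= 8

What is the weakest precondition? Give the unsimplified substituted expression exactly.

Answer: ( 5 - ( z - y ) ) <= 8

Derivation:
post: z <= 8
stmt 6: x := z + 8  -- replace 0 occurrence(s) of x with (z + 8)
  => z <= 8
stmt 5: z := 5 - x  -- replace 1 occurrence(s) of z with (5 - x)
  => ( 5 - x ) <= 8
stmt 4: x := z - y  -- replace 1 occurrence(s) of x with (z - y)
  => ( 5 - ( z - y ) ) <= 8
stmt 3: x := z + z  -- replace 0 occurrence(s) of x with (z + z)
  => ( 5 - ( z - y ) ) <= 8
stmt 2: x := z * z  -- replace 0 occurrence(s) of x with (z * z)
  => ( 5 - ( z - y ) ) <= 8
stmt 1: x := x - y  -- replace 0 occurrence(s) of x with (x - y)
  => ( 5 - ( z - y ) ) <= 8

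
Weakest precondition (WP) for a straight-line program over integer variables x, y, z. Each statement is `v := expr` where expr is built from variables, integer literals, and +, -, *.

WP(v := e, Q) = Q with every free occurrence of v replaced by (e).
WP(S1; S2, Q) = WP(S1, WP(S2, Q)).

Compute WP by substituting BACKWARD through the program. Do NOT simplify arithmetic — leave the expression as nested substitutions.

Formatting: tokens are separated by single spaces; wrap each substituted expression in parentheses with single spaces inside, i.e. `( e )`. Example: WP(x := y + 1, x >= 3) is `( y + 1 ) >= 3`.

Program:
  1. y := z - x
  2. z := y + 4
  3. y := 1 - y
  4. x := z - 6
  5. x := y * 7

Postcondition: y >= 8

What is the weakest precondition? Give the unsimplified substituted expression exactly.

post: y >= 8
stmt 5: x := y * 7  -- replace 0 occurrence(s) of x with (y * 7)
  => y >= 8
stmt 4: x := z - 6  -- replace 0 occurrence(s) of x with (z - 6)
  => y >= 8
stmt 3: y := 1 - y  -- replace 1 occurrence(s) of y with (1 - y)
  => ( 1 - y ) >= 8
stmt 2: z := y + 4  -- replace 0 occurrence(s) of z with (y + 4)
  => ( 1 - y ) >= 8
stmt 1: y := z - x  -- replace 1 occurrence(s) of y with (z - x)
  => ( 1 - ( z - x ) ) >= 8

Answer: ( 1 - ( z - x ) ) >= 8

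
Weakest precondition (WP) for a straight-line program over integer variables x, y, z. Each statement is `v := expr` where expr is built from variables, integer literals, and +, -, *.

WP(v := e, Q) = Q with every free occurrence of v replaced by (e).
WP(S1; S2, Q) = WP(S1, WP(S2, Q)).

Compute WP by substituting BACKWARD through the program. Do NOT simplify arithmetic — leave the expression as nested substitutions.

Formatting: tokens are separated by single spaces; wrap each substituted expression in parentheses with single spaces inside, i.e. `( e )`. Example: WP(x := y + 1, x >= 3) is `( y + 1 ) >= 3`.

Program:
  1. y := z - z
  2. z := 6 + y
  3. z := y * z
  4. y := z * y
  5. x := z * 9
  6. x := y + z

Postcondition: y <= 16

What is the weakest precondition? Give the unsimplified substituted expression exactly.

Answer: ( ( ( z - z ) * ( 6 + ( z - z ) ) ) * ( z - z ) ) <= 16

Derivation:
post: y <= 16
stmt 6: x := y + z  -- replace 0 occurrence(s) of x with (y + z)
  => y <= 16
stmt 5: x := z * 9  -- replace 0 occurrence(s) of x with (z * 9)
  => y <= 16
stmt 4: y := z * y  -- replace 1 occurrence(s) of y with (z * y)
  => ( z * y ) <= 16
stmt 3: z := y * z  -- replace 1 occurrence(s) of z with (y * z)
  => ( ( y * z ) * y ) <= 16
stmt 2: z := 6 + y  -- replace 1 occurrence(s) of z with (6 + y)
  => ( ( y * ( 6 + y ) ) * y ) <= 16
stmt 1: y := z - z  -- replace 3 occurrence(s) of y with (z - z)
  => ( ( ( z - z ) * ( 6 + ( z - z ) ) ) * ( z - z ) ) <= 16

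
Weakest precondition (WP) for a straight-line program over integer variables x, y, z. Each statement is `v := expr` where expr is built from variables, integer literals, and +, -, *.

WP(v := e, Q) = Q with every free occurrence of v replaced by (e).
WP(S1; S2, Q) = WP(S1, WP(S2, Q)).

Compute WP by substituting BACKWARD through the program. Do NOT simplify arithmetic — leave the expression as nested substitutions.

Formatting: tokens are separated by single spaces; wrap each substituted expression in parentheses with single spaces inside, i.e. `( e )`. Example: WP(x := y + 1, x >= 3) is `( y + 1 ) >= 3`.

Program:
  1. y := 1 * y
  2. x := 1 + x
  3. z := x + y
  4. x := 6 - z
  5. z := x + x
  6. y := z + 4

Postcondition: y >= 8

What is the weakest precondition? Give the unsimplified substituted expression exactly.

post: y >= 8
stmt 6: y := z + 4  -- replace 1 occurrence(s) of y with (z + 4)
  => ( z + 4 ) >= 8
stmt 5: z := x + x  -- replace 1 occurrence(s) of z with (x + x)
  => ( ( x + x ) + 4 ) >= 8
stmt 4: x := 6 - z  -- replace 2 occurrence(s) of x with (6 - z)
  => ( ( ( 6 - z ) + ( 6 - z ) ) + 4 ) >= 8
stmt 3: z := x + y  -- replace 2 occurrence(s) of z with (x + y)
  => ( ( ( 6 - ( x + y ) ) + ( 6 - ( x + y ) ) ) + 4 ) >= 8
stmt 2: x := 1 + x  -- replace 2 occurrence(s) of x with (1 + x)
  => ( ( ( 6 - ( ( 1 + x ) + y ) ) + ( 6 - ( ( 1 + x ) + y ) ) ) + 4 ) >= 8
stmt 1: y := 1 * y  -- replace 2 occurrence(s) of y with (1 * y)
  => ( ( ( 6 - ( ( 1 + x ) + ( 1 * y ) ) ) + ( 6 - ( ( 1 + x ) + ( 1 * y ) ) ) ) + 4 ) >= 8

Answer: ( ( ( 6 - ( ( 1 + x ) + ( 1 * y ) ) ) + ( 6 - ( ( 1 + x ) + ( 1 * y ) ) ) ) + 4 ) >= 8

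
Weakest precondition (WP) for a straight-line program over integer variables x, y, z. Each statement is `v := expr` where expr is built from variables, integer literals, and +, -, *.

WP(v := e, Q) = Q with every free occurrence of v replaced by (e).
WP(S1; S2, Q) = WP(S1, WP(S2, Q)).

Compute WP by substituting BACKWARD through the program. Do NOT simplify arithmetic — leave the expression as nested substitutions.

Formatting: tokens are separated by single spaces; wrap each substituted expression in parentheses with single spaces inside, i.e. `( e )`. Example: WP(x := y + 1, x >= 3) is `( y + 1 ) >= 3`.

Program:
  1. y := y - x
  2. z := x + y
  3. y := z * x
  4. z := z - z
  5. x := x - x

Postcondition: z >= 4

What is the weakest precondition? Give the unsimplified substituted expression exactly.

post: z >= 4
stmt 5: x := x - x  -- replace 0 occurrence(s) of x with (x - x)
  => z >= 4
stmt 4: z := z - z  -- replace 1 occurrence(s) of z with (z - z)
  => ( z - z ) >= 4
stmt 3: y := z * x  -- replace 0 occurrence(s) of y with (z * x)
  => ( z - z ) >= 4
stmt 2: z := x + y  -- replace 2 occurrence(s) of z with (x + y)
  => ( ( x + y ) - ( x + y ) ) >= 4
stmt 1: y := y - x  -- replace 2 occurrence(s) of y with (y - x)
  => ( ( x + ( y - x ) ) - ( x + ( y - x ) ) ) >= 4

Answer: ( ( x + ( y - x ) ) - ( x + ( y - x ) ) ) >= 4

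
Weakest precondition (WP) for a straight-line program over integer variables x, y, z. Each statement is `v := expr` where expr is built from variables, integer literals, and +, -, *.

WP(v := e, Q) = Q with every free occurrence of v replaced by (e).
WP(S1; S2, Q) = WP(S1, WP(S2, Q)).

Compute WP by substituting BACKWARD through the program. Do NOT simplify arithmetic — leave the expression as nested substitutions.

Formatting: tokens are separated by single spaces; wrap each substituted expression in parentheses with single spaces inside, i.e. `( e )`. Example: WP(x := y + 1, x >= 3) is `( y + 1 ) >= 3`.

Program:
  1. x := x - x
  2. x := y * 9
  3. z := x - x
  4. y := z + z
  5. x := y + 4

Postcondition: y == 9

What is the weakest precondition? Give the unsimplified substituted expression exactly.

post: y == 9
stmt 5: x := y + 4  -- replace 0 occurrence(s) of x with (y + 4)
  => y == 9
stmt 4: y := z + z  -- replace 1 occurrence(s) of y with (z + z)
  => ( z + z ) == 9
stmt 3: z := x - x  -- replace 2 occurrence(s) of z with (x - x)
  => ( ( x - x ) + ( x - x ) ) == 9
stmt 2: x := y * 9  -- replace 4 occurrence(s) of x with (y * 9)
  => ( ( ( y * 9 ) - ( y * 9 ) ) + ( ( y * 9 ) - ( y * 9 ) ) ) == 9
stmt 1: x := x - x  -- replace 0 occurrence(s) of x with (x - x)
  => ( ( ( y * 9 ) - ( y * 9 ) ) + ( ( y * 9 ) - ( y * 9 ) ) ) == 9

Answer: ( ( ( y * 9 ) - ( y * 9 ) ) + ( ( y * 9 ) - ( y * 9 ) ) ) == 9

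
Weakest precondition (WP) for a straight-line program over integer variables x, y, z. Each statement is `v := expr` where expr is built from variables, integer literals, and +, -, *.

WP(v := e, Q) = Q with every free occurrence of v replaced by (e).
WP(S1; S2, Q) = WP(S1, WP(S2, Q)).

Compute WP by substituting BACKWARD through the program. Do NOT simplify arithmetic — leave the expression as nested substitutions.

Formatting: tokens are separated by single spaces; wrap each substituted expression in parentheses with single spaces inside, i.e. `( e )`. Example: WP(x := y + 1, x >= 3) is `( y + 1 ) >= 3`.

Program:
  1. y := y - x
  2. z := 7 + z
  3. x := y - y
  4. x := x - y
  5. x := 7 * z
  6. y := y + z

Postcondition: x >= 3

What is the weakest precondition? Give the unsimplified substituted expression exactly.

post: x >= 3
stmt 6: y := y + z  -- replace 0 occurrence(s) of y with (y + z)
  => x >= 3
stmt 5: x := 7 * z  -- replace 1 occurrence(s) of x with (7 * z)
  => ( 7 * z ) >= 3
stmt 4: x := x - y  -- replace 0 occurrence(s) of x with (x - y)
  => ( 7 * z ) >= 3
stmt 3: x := y - y  -- replace 0 occurrence(s) of x with (y - y)
  => ( 7 * z ) >= 3
stmt 2: z := 7 + z  -- replace 1 occurrence(s) of z with (7 + z)
  => ( 7 * ( 7 + z ) ) >= 3
stmt 1: y := y - x  -- replace 0 occurrence(s) of y with (y - x)
  => ( 7 * ( 7 + z ) ) >= 3

Answer: ( 7 * ( 7 + z ) ) >= 3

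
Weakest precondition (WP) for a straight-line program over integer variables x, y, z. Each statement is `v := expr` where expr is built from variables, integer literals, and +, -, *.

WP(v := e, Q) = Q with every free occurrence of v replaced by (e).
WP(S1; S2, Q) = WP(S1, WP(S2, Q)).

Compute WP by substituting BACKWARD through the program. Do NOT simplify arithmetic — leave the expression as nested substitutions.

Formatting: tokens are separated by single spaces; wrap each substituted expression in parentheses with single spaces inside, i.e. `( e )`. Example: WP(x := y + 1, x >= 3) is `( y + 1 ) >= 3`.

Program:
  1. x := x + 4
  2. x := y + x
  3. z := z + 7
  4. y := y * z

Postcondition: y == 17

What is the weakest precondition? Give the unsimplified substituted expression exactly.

Answer: ( y * ( z + 7 ) ) == 17

Derivation:
post: y == 17
stmt 4: y := y * z  -- replace 1 occurrence(s) of y with (y * z)
  => ( y * z ) == 17
stmt 3: z := z + 7  -- replace 1 occurrence(s) of z with (z + 7)
  => ( y * ( z + 7 ) ) == 17
stmt 2: x := y + x  -- replace 0 occurrence(s) of x with (y + x)
  => ( y * ( z + 7 ) ) == 17
stmt 1: x := x + 4  -- replace 0 occurrence(s) of x with (x + 4)
  => ( y * ( z + 7 ) ) == 17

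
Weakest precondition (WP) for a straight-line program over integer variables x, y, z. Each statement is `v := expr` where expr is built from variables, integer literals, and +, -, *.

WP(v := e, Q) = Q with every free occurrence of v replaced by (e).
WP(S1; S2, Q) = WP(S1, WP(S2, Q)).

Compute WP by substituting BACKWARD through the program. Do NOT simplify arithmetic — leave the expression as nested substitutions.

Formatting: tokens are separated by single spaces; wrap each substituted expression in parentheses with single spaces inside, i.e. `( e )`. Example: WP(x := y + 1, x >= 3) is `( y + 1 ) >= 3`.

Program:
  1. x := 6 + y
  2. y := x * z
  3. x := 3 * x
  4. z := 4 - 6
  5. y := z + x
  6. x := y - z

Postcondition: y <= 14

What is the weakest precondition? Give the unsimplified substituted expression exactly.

Answer: ( ( 4 - 6 ) + ( 3 * ( 6 + y ) ) ) <= 14

Derivation:
post: y <= 14
stmt 6: x := y - z  -- replace 0 occurrence(s) of x with (y - z)
  => y <= 14
stmt 5: y := z + x  -- replace 1 occurrence(s) of y with (z + x)
  => ( z + x ) <= 14
stmt 4: z := 4 - 6  -- replace 1 occurrence(s) of z with (4 - 6)
  => ( ( 4 - 6 ) + x ) <= 14
stmt 3: x := 3 * x  -- replace 1 occurrence(s) of x with (3 * x)
  => ( ( 4 - 6 ) + ( 3 * x ) ) <= 14
stmt 2: y := x * z  -- replace 0 occurrence(s) of y with (x * z)
  => ( ( 4 - 6 ) + ( 3 * x ) ) <= 14
stmt 1: x := 6 + y  -- replace 1 occurrence(s) of x with (6 + y)
  => ( ( 4 - 6 ) + ( 3 * ( 6 + y ) ) ) <= 14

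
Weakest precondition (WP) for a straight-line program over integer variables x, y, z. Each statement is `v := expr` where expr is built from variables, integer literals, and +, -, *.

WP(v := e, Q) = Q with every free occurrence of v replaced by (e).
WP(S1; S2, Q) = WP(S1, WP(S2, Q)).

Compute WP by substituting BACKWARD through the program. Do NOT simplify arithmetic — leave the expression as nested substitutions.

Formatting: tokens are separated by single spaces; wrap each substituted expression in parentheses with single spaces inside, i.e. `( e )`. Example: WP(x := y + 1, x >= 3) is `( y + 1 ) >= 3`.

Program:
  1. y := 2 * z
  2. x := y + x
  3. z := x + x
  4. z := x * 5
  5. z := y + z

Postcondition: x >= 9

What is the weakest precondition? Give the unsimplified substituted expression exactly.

post: x >= 9
stmt 5: z := y + z  -- replace 0 occurrence(s) of z with (y + z)
  => x >= 9
stmt 4: z := x * 5  -- replace 0 occurrence(s) of z with (x * 5)
  => x >= 9
stmt 3: z := x + x  -- replace 0 occurrence(s) of z with (x + x)
  => x >= 9
stmt 2: x := y + x  -- replace 1 occurrence(s) of x with (y + x)
  => ( y + x ) >= 9
stmt 1: y := 2 * z  -- replace 1 occurrence(s) of y with (2 * z)
  => ( ( 2 * z ) + x ) >= 9

Answer: ( ( 2 * z ) + x ) >= 9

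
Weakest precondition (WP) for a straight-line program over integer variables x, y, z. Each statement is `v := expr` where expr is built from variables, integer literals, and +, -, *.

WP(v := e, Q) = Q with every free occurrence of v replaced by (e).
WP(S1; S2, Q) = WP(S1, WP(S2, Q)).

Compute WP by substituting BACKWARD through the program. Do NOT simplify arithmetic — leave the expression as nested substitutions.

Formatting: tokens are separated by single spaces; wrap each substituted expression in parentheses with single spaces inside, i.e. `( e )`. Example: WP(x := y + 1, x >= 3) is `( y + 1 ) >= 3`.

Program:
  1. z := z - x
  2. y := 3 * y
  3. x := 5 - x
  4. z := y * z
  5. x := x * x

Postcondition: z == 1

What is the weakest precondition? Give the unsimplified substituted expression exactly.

post: z == 1
stmt 5: x := x * x  -- replace 0 occurrence(s) of x with (x * x)
  => z == 1
stmt 4: z := y * z  -- replace 1 occurrence(s) of z with (y * z)
  => ( y * z ) == 1
stmt 3: x := 5 - x  -- replace 0 occurrence(s) of x with (5 - x)
  => ( y * z ) == 1
stmt 2: y := 3 * y  -- replace 1 occurrence(s) of y with (3 * y)
  => ( ( 3 * y ) * z ) == 1
stmt 1: z := z - x  -- replace 1 occurrence(s) of z with (z - x)
  => ( ( 3 * y ) * ( z - x ) ) == 1

Answer: ( ( 3 * y ) * ( z - x ) ) == 1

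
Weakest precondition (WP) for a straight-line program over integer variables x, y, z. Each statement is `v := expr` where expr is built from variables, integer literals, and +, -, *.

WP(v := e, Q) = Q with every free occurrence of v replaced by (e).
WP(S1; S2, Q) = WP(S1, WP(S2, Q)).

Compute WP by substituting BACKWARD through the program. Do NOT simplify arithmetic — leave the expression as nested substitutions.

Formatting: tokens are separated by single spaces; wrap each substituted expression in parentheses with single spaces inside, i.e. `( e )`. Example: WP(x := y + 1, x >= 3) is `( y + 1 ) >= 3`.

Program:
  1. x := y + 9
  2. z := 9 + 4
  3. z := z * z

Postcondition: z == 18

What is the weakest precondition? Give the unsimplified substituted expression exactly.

post: z == 18
stmt 3: z := z * z  -- replace 1 occurrence(s) of z with (z * z)
  => ( z * z ) == 18
stmt 2: z := 9 + 4  -- replace 2 occurrence(s) of z with (9 + 4)
  => ( ( 9 + 4 ) * ( 9 + 4 ) ) == 18
stmt 1: x := y + 9  -- replace 0 occurrence(s) of x with (y + 9)
  => ( ( 9 + 4 ) * ( 9 + 4 ) ) == 18

Answer: ( ( 9 + 4 ) * ( 9 + 4 ) ) == 18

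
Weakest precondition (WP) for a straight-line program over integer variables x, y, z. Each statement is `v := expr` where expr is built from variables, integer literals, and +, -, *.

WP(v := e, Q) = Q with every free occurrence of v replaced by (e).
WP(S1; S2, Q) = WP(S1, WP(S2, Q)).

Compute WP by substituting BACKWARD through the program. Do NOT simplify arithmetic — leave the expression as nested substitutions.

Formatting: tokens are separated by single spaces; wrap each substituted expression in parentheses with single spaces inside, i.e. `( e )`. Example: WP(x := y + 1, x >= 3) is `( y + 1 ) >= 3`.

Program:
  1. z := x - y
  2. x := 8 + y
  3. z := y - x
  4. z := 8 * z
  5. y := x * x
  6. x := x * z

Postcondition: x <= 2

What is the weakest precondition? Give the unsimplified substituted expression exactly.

post: x <= 2
stmt 6: x := x * z  -- replace 1 occurrence(s) of x with (x * z)
  => ( x * z ) <= 2
stmt 5: y := x * x  -- replace 0 occurrence(s) of y with (x * x)
  => ( x * z ) <= 2
stmt 4: z := 8 * z  -- replace 1 occurrence(s) of z with (8 * z)
  => ( x * ( 8 * z ) ) <= 2
stmt 3: z := y - x  -- replace 1 occurrence(s) of z with (y - x)
  => ( x * ( 8 * ( y - x ) ) ) <= 2
stmt 2: x := 8 + y  -- replace 2 occurrence(s) of x with (8 + y)
  => ( ( 8 + y ) * ( 8 * ( y - ( 8 + y ) ) ) ) <= 2
stmt 1: z := x - y  -- replace 0 occurrence(s) of z with (x - y)
  => ( ( 8 + y ) * ( 8 * ( y - ( 8 + y ) ) ) ) <= 2

Answer: ( ( 8 + y ) * ( 8 * ( y - ( 8 + y ) ) ) ) <= 2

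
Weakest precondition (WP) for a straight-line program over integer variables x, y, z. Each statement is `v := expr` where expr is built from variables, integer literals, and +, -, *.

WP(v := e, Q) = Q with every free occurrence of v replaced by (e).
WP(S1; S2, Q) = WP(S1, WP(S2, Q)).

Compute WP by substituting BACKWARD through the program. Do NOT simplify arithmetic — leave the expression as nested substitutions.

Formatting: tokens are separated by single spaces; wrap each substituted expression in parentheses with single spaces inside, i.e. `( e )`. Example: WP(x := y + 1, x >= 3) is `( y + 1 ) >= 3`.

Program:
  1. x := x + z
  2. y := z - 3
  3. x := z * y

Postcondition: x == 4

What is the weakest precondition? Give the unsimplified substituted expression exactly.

Answer: ( z * ( z - 3 ) ) == 4

Derivation:
post: x == 4
stmt 3: x := z * y  -- replace 1 occurrence(s) of x with (z * y)
  => ( z * y ) == 4
stmt 2: y := z - 3  -- replace 1 occurrence(s) of y with (z - 3)
  => ( z * ( z - 3 ) ) == 4
stmt 1: x := x + z  -- replace 0 occurrence(s) of x with (x + z)
  => ( z * ( z - 3 ) ) == 4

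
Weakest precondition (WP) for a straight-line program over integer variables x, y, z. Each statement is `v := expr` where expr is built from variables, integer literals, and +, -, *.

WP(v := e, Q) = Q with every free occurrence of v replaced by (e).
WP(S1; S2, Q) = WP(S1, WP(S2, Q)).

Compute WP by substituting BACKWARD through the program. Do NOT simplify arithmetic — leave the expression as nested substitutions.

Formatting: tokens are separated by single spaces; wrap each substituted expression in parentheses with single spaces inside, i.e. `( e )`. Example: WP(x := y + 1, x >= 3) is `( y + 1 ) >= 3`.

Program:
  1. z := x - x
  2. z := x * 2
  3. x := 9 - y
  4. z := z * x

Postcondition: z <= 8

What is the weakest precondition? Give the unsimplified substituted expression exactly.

post: z <= 8
stmt 4: z := z * x  -- replace 1 occurrence(s) of z with (z * x)
  => ( z * x ) <= 8
stmt 3: x := 9 - y  -- replace 1 occurrence(s) of x with (9 - y)
  => ( z * ( 9 - y ) ) <= 8
stmt 2: z := x * 2  -- replace 1 occurrence(s) of z with (x * 2)
  => ( ( x * 2 ) * ( 9 - y ) ) <= 8
stmt 1: z := x - x  -- replace 0 occurrence(s) of z with (x - x)
  => ( ( x * 2 ) * ( 9 - y ) ) <= 8

Answer: ( ( x * 2 ) * ( 9 - y ) ) <= 8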